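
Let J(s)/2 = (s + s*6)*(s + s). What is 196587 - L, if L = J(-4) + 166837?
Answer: 29302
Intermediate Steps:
J(s) = 28*s² (J(s) = 2*((s + s*6)*(s + s)) = 2*((s + 6*s)*(2*s)) = 2*((7*s)*(2*s)) = 2*(14*s²) = 28*s²)
L = 167285 (L = 28*(-4)² + 166837 = 28*16 + 166837 = 448 + 166837 = 167285)
196587 - L = 196587 - 1*167285 = 196587 - 167285 = 29302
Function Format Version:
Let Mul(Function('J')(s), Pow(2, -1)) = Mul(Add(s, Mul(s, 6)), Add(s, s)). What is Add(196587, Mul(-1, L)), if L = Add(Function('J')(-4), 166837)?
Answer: 29302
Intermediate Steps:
Function('J')(s) = Mul(28, Pow(s, 2)) (Function('J')(s) = Mul(2, Mul(Add(s, Mul(s, 6)), Add(s, s))) = Mul(2, Mul(Add(s, Mul(6, s)), Mul(2, s))) = Mul(2, Mul(Mul(7, s), Mul(2, s))) = Mul(2, Mul(14, Pow(s, 2))) = Mul(28, Pow(s, 2)))
L = 167285 (L = Add(Mul(28, Pow(-4, 2)), 166837) = Add(Mul(28, 16), 166837) = Add(448, 166837) = 167285)
Add(196587, Mul(-1, L)) = Add(196587, Mul(-1, 167285)) = Add(196587, -167285) = 29302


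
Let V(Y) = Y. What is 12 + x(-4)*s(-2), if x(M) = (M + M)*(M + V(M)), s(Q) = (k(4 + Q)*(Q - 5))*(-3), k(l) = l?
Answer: 2700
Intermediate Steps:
s(Q) = -3*(-5 + Q)*(4 + Q) (s(Q) = ((4 + Q)*(Q - 5))*(-3) = ((4 + Q)*(-5 + Q))*(-3) = ((-5 + Q)*(4 + Q))*(-3) = -3*(-5 + Q)*(4 + Q))
x(M) = 4*M² (x(M) = (M + M)*(M + M) = (2*M)*(2*M) = 4*M²)
12 + x(-4)*s(-2) = 12 + (4*(-4)²)*(60 - 3*(-2)² + 3*(-2)) = 12 + (4*16)*(60 - 3*4 - 6) = 12 + 64*(60 - 12 - 6) = 12 + 64*42 = 12 + 2688 = 2700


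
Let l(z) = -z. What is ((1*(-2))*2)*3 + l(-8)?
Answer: -4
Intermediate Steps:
((1*(-2))*2)*3 + l(-8) = ((1*(-2))*2)*3 - 1*(-8) = -2*2*3 + 8 = -4*3 + 8 = -12 + 8 = -4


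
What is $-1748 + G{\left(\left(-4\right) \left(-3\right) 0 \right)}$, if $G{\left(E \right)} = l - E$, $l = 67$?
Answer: $-1681$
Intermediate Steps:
$G{\left(E \right)} = 67 - E$
$-1748 + G{\left(\left(-4\right) \left(-3\right) 0 \right)} = -1748 + \left(67 - \left(-4\right) \left(-3\right) 0\right) = -1748 + \left(67 - 12 \cdot 0\right) = -1748 + \left(67 - 0\right) = -1748 + \left(67 + 0\right) = -1748 + 67 = -1681$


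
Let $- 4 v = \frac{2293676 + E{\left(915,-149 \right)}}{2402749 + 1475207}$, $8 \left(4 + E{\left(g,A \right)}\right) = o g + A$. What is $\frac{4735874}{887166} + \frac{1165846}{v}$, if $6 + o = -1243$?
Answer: $- \frac{381996495652906189}{45431327277} \approx -8.4082 \cdot 10^{6}$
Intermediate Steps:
$o = -1249$ ($o = -6 - 1243 = -1249$)
$E{\left(g,A \right)} = -4 - \frac{1249 g}{8} + \frac{A}{8}$ ($E{\left(g,A \right)} = -4 + \frac{- 1249 g + A}{8} = -4 + \frac{A - 1249 g}{8} = -4 + \left(- \frac{1249 g}{8} + \frac{A}{8}\right) = -4 - \frac{1249 g}{8} + \frac{A}{8}$)
$v = - \frac{716933}{5170608}$ ($v = - \frac{\left(2293676 - 142877\right) \frac{1}{2402749 + 1475207}}{4} = - \frac{\left(2293676 - 142877\right) \frac{1}{3877956}}{4} = - \frac{2150799 \cdot \frac{1}{3877956}}{4} = \left(- \frac{1}{4}\right) \frac{716933}{1292652} = - \frac{716933}{5170608} \approx -0.13866$)
$\frac{4735874}{887166} + \frac{1165846}{v} = \frac{4735874}{887166} + \frac{1165846}{- \frac{716933}{5170608}} = 4735874 \cdot \frac{1}{887166} + 1165846 \left(- \frac{5170608}{716933}\right) = \frac{2367937}{443583} - \frac{6028132654368}{716933} = - \frac{381996495652906189}{45431327277}$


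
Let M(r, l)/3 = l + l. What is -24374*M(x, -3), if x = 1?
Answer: 438732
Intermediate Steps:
M(r, l) = 6*l (M(r, l) = 3*(l + l) = 3*(2*l) = 6*l)
-24374*M(x, -3) = -146244*(-3) = -24374*(-18) = 438732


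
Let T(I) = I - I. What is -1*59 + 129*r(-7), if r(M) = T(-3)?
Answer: -59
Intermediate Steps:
T(I) = 0
r(M) = 0
-1*59 + 129*r(-7) = -1*59 + 129*0 = -59 + 0 = -59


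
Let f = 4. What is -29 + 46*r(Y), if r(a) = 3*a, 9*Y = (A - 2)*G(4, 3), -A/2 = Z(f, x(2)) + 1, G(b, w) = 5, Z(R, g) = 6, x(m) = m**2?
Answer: -3767/3 ≈ -1255.7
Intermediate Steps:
A = -14 (A = -2*(6 + 1) = -2*7 = -14)
Y = -80/9 (Y = ((-14 - 2)*5)/9 = (-16*5)/9 = (1/9)*(-80) = -80/9 ≈ -8.8889)
-29 + 46*r(Y) = -29 + 46*(3*(-80/9)) = -29 + 46*(-80/3) = -29 - 3680/3 = -3767/3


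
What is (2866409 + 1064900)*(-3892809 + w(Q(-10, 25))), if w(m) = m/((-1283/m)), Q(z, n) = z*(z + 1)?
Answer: -19634852221709523/1283 ≈ -1.5304e+13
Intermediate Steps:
Q(z, n) = z*(1 + z)
w(m) = -m²/1283 (w(m) = m*(-m/1283) = -m²/1283)
(2866409 + 1064900)*(-3892809 + w(Q(-10, 25))) = (2866409 + 1064900)*(-3892809 - 100*(1 - 10)²/1283) = 3931309*(-3892809 - (-10*(-9))²/1283) = 3931309*(-3892809 - 1/1283*90²) = 3931309*(-3892809 - 1/1283*8100) = 3931309*(-3892809 - 8100/1283) = 3931309*(-4994482047/1283) = -19634852221709523/1283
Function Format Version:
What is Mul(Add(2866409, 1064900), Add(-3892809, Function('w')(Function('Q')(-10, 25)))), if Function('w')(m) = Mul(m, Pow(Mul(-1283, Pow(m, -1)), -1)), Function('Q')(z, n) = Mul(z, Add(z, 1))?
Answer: Rational(-19634852221709523, 1283) ≈ -1.5304e+13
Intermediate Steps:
Function('Q')(z, n) = Mul(z, Add(1, z))
Function('w')(m) = Mul(Rational(-1, 1283), Pow(m, 2)) (Function('w')(m) = Mul(m, Mul(Rational(-1, 1283), m)) = Mul(Rational(-1, 1283), Pow(m, 2)))
Mul(Add(2866409, 1064900), Add(-3892809, Function('w')(Function('Q')(-10, 25)))) = Mul(Add(2866409, 1064900), Add(-3892809, Mul(Rational(-1, 1283), Pow(Mul(-10, Add(1, -10)), 2)))) = Mul(3931309, Add(-3892809, Mul(Rational(-1, 1283), Pow(Mul(-10, -9), 2)))) = Mul(3931309, Add(-3892809, Mul(Rational(-1, 1283), Pow(90, 2)))) = Mul(3931309, Add(-3892809, Mul(Rational(-1, 1283), 8100))) = Mul(3931309, Add(-3892809, Rational(-8100, 1283))) = Mul(3931309, Rational(-4994482047, 1283)) = Rational(-19634852221709523, 1283)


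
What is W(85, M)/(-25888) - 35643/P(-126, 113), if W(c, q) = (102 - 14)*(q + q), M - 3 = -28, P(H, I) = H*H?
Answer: -8884079/4281228 ≈ -2.0751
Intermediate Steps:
P(H, I) = H²
M = -25 (M = 3 - 28 = -25)
W(c, q) = 176*q (W(c, q) = 88*(2*q) = 176*q)
W(85, M)/(-25888) - 35643/P(-126, 113) = (176*(-25))/(-25888) - 35643/((-126)²) = -4400*(-1/25888) - 35643/15876 = 275/1618 - 35643*1/15876 = 275/1618 - 11881/5292 = -8884079/4281228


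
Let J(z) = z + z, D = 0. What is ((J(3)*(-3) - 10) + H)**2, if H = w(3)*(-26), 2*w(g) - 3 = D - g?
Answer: 784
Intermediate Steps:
J(z) = 2*z
w(g) = 3/2 - g/2 (w(g) = 3/2 + (0 - g)/2 = 3/2 + (-g)/2 = 3/2 - g/2)
H = 0 (H = (3/2 - 1/2*3)*(-26) = (3/2 - 3/2)*(-26) = 0*(-26) = 0)
((J(3)*(-3) - 10) + H)**2 = (((2*3)*(-3) - 10) + 0)**2 = ((6*(-3) - 10) + 0)**2 = ((-18 - 10) + 0)**2 = (-28 + 0)**2 = (-28)**2 = 784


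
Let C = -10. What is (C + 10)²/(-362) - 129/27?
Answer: -43/9 ≈ -4.7778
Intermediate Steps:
(C + 10)²/(-362) - 129/27 = (-10 + 10)²/(-362) - 129/27 = 0²*(-1/362) - 129*1/27 = 0*(-1/362) - 43/9 = 0 - 43/9 = -43/9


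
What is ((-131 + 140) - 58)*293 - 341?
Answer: -14698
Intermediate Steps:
((-131 + 140) - 58)*293 - 341 = (9 - 58)*293 - 341 = -49*293 - 341 = -14357 - 341 = -14698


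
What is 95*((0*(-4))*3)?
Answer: 0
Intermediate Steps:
95*((0*(-4))*3) = 95*(0*3) = 95*0 = 0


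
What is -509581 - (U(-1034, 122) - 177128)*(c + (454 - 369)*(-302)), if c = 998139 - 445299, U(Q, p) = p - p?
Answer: 93376058179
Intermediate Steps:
U(Q, p) = 0
c = 552840
-509581 - (U(-1034, 122) - 177128)*(c + (454 - 369)*(-302)) = -509581 - (0 - 177128)*(552840 + (454 - 369)*(-302)) = -509581 - (-177128)*(552840 + 85*(-302)) = -509581 - (-177128)*(552840 - 25670) = -509581 - (-177128)*527170 = -509581 - 1*(-93376567760) = -509581 + 93376567760 = 93376058179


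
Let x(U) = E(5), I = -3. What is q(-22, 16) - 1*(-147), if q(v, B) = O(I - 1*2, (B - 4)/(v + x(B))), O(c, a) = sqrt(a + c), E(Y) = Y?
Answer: 147 + I*sqrt(1649)/17 ≈ 147.0 + 2.3887*I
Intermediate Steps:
x(U) = 5
q(v, B) = sqrt(-5 + (-4 + B)/(5 + v)) (q(v, B) = sqrt((B - 4)/(v + 5) + (-3 - 1*2)) = sqrt((-4 + B)/(5 + v) + (-3 - 2)) = sqrt((-4 + B)/(5 + v) - 5) = sqrt(-5 + (-4 + B)/(5 + v)))
q(-22, 16) - 1*(-147) = sqrt((-29 + 16 - 5*(-22))/(5 - 22)) - 1*(-147) = sqrt((-29 + 16 + 110)/(-17)) + 147 = sqrt(-1/17*97) + 147 = sqrt(-97/17) + 147 = I*sqrt(1649)/17 + 147 = 147 + I*sqrt(1649)/17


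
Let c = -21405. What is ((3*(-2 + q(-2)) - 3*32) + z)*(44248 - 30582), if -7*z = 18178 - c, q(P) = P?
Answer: -551272774/7 ≈ -7.8753e+7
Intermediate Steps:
z = -39583/7 (z = -(18178 - 1*(-21405))/7 = -(18178 + 21405)/7 = -1/7*39583 = -39583/7 ≈ -5654.7)
((3*(-2 + q(-2)) - 3*32) + z)*(44248 - 30582) = ((3*(-2 - 2) - 3*32) - 39583/7)*(44248 - 30582) = ((3*(-4) - 96) - 39583/7)*13666 = ((-12 - 96) - 39583/7)*13666 = (-108 - 39583/7)*13666 = -40339/7*13666 = -551272774/7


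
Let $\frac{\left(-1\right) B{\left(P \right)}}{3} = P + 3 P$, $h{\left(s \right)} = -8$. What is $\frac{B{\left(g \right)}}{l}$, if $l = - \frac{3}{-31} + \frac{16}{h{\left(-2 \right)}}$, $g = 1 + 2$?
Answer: $\frac{1116}{59} \approx 18.915$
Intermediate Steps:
$g = 3$
$B{\left(P \right)} = - 12 P$ ($B{\left(P \right)} = - 3 \left(P + 3 P\right) = - 3 \cdot 4 P = - 12 P$)
$l = - \frac{59}{31}$ ($l = - \frac{3}{-31} + \frac{16}{-8} = \left(-3\right) \left(- \frac{1}{31}\right) + 16 \left(- \frac{1}{8}\right) = \frac{3}{31} - 2 = - \frac{59}{31} \approx -1.9032$)
$\frac{B{\left(g \right)}}{l} = \frac{\left(-12\right) 3}{- \frac{59}{31}} = \left(-36\right) \left(- \frac{31}{59}\right) = \frac{1116}{59}$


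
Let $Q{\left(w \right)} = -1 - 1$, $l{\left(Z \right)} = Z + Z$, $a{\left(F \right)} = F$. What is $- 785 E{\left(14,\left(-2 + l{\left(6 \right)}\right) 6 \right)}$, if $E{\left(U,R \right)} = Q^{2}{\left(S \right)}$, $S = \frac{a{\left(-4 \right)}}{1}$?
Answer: $-3140$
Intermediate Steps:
$l{\left(Z \right)} = 2 Z$
$S = -4$ ($S = - \frac{4}{1} = \left(-4\right) 1 = -4$)
$Q{\left(w \right)} = -2$
$E{\left(U,R \right)} = 4$ ($E{\left(U,R \right)} = \left(-2\right)^{2} = 4$)
$- 785 E{\left(14,\left(-2 + l{\left(6 \right)}\right) 6 \right)} = \left(-785\right) 4 = -3140$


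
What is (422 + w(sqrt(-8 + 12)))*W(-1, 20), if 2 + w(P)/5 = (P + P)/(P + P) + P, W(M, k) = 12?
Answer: 5124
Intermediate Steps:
w(P) = -5 + 5*P (w(P) = -10 + 5*((P + P)/(P + P) + P) = -10 + 5*((2*P)/((2*P)) + P) = -10 + 5*((2*P)*(1/(2*P)) + P) = -10 + 5*(1 + P) = -10 + (5 + 5*P) = -5 + 5*P)
(422 + w(sqrt(-8 + 12)))*W(-1, 20) = (422 + (-5 + 5*sqrt(-8 + 12)))*12 = (422 + (-5 + 5*sqrt(4)))*12 = (422 + (-5 + 5*2))*12 = (422 + (-5 + 10))*12 = (422 + 5)*12 = 427*12 = 5124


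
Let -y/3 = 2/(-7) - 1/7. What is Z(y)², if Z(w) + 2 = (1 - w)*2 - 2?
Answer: 1024/49 ≈ 20.898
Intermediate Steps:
y = 9/7 (y = -3*(2/(-7) - 1/7) = -3*(2*(-⅐) - 1*⅐) = -3*(-2/7 - ⅐) = -3*(-3/7) = 9/7 ≈ 1.2857)
Z(w) = -2 - 2*w (Z(w) = -2 + ((1 - w)*2 - 2) = -2 + ((2 - 2*w) - 2) = -2 - 2*w)
Z(y)² = (-2 - 2*9/7)² = (-2 - 18/7)² = (-32/7)² = 1024/49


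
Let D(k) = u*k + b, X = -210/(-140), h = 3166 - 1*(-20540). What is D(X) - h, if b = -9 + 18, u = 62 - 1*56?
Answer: -23688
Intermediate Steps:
h = 23706 (h = 3166 + 20540 = 23706)
X = 3/2 (X = -210*(-1/140) = 3/2 ≈ 1.5000)
u = 6 (u = 62 - 56 = 6)
b = 9
D(k) = 9 + 6*k (D(k) = 6*k + 9 = 9 + 6*k)
D(X) - h = (9 + 6*(3/2)) - 1*23706 = (9 + 9) - 23706 = 18 - 23706 = -23688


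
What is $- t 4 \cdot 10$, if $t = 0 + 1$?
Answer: $-40$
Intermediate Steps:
$t = 1$
$- t 4 \cdot 10 = \left(-1\right) 1 \cdot 4 \cdot 10 = \left(-1\right) 4 \cdot 10 = \left(-4\right) 10 = -40$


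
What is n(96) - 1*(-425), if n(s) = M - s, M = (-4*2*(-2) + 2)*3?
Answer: 383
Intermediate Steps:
M = 54 (M = (-8*(-2) + 2)*3 = (16 + 2)*3 = 18*3 = 54)
n(s) = 54 - s
n(96) - 1*(-425) = (54 - 1*96) - 1*(-425) = (54 - 96) + 425 = -42 + 425 = 383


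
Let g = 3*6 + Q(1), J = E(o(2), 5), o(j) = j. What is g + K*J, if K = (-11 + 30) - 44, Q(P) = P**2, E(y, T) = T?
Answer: -106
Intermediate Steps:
J = 5
g = 19 (g = 3*6 + 1**2 = 18 + 1 = 19)
K = -25 (K = 19 - 44 = -25)
g + K*J = 19 - 25*5 = 19 - 125 = -106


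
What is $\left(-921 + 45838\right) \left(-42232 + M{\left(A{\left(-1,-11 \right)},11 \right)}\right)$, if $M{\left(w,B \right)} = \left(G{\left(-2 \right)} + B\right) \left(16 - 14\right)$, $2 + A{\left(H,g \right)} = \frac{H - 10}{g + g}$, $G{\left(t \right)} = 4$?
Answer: $-1895587234$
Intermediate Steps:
$A{\left(H,g \right)} = -2 + \frac{-10 + H}{2 g}$ ($A{\left(H,g \right)} = -2 + \frac{H - 10}{g + g} = -2 + \frac{-10 + H}{2 g}$)
$M{\left(w,B \right)} = 8 + 2 B$ ($M{\left(w,B \right)} = \left(4 + B\right) \left(16 - 14\right) = \left(4 + B\right) 2 = 8 + 2 B$)
$\left(-921 + 45838\right) \left(-42232 + M{\left(A{\left(-1,-11 \right)},11 \right)}\right) = \left(-921 + 45838\right) \left(-42232 + \left(8 + 2 \cdot 11\right)\right) = 44917 \left(-42232 + \left(8 + 22\right)\right) = 44917 \left(-42232 + 30\right) = 44917 \left(-42202\right) = -1895587234$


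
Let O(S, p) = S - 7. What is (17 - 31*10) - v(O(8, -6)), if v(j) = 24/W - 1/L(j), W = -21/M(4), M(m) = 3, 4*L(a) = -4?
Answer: -2034/7 ≈ -290.57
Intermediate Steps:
L(a) = -1 (L(a) = (1/4)*(-4) = -1)
O(S, p) = -7 + S
W = -7 (W = -21/3 = -21*1/3 = -7)
v(j) = -17/7 (v(j) = 24/(-7) - 1/(-1) = 24*(-1/7) - 1*(-1) = -24/7 + 1 = -17/7)
(17 - 31*10) - v(O(8, -6)) = (17 - 31*10) - 1*(-17/7) = (17 - 310) + 17/7 = -293 + 17/7 = -2034/7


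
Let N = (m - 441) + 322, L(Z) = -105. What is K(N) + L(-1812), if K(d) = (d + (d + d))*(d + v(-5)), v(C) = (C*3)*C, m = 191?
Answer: 31647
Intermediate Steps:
N = 72 (N = (191 - 441) + 322 = -250 + 322 = 72)
v(C) = 3*C² (v(C) = (3*C)*C = 3*C²)
K(d) = 3*d*(75 + d) (K(d) = (d + (d + d))*(d + 3*(-5)²) = (d + 2*d)*(d + 3*25) = (3*d)*(d + 75) = (3*d)*(75 + d) = 3*d*(75 + d))
K(N) + L(-1812) = 3*72*(75 + 72) - 105 = 3*72*147 - 105 = 31752 - 105 = 31647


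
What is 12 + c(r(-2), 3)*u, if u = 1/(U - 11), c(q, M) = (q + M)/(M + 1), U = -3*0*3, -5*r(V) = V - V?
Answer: 525/44 ≈ 11.932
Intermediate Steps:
r(V) = 0 (r(V) = -(V - V)/5 = -1/5*0 = 0)
U = 0 (U = 0*3 = 0)
c(q, M) = (M + q)/(1 + M)
u = -1/11 (u = 1/(0 - 11) = 1/(-11) = -1/11 ≈ -0.090909)
12 + c(r(-2), 3)*u = 12 + ((3 + 0)/(1 + 3))*(-1/11) = 12 + (3/4)*(-1/11) = 12 - 3/44 = 525/44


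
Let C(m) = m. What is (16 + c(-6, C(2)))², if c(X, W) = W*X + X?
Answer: 4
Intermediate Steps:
c(X, W) = X + W*X
(16 + c(-6, C(2)))² = (16 - 6*(1 + 2))² = (16 - 6*3)² = (16 - 18)² = (-2)² = 4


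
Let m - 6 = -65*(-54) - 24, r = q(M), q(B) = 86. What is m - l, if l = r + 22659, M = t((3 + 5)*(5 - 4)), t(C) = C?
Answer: -19253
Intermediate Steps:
M = 8 (M = (3 + 5)*(5 - 4) = 8*1 = 8)
r = 86
l = 22745 (l = 86 + 22659 = 22745)
m = 3492 (m = 6 + (-65*(-54) - 24) = 6 + (3510 - 24) = 6 + 3486 = 3492)
m - l = 3492 - 1*22745 = 3492 - 22745 = -19253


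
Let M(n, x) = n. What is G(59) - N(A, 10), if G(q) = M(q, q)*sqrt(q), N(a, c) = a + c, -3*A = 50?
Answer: 20/3 + 59*sqrt(59) ≈ 459.85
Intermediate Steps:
A = -50/3 (A = -1/3*50 = -50/3 ≈ -16.667)
G(q) = q**(3/2) (G(q) = q*sqrt(q) = q**(3/2))
G(59) - N(A, 10) = 59**(3/2) - (-50/3 + 10) = 59*sqrt(59) - 1*(-20/3) = 59*sqrt(59) + 20/3 = 20/3 + 59*sqrt(59)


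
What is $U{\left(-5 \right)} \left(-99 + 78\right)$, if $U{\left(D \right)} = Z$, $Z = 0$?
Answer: $0$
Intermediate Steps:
$U{\left(D \right)} = 0$
$U{\left(-5 \right)} \left(-99 + 78\right) = 0 \left(-99 + 78\right) = 0 \left(-21\right) = 0$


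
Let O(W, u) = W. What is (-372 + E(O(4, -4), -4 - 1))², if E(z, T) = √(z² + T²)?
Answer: (372 - √41)² ≈ 1.3366e+5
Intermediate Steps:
E(z, T) = √(T² + z²)
(-372 + E(O(4, -4), -4 - 1))² = (-372 + √((-4 - 1)² + 4²))² = (-372 + √((-5)² + 16))² = (-372 + √(25 + 16))² = (-372 + √41)²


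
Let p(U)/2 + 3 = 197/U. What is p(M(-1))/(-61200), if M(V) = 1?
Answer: -97/15300 ≈ -0.0063399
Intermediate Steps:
p(U) = -6 + 394/U (p(U) = -6 + 2*(197/U) = -6 + 394/U)
p(M(-1))/(-61200) = (-6 + 394/1)/(-61200) = (-6 + 394*1)*(-1/61200) = (-6 + 394)*(-1/61200) = 388*(-1/61200) = -97/15300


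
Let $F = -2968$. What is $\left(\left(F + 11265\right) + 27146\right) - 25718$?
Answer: $9725$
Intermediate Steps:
$\left(\left(F + 11265\right) + 27146\right) - 25718 = \left(\left(-2968 + 11265\right) + 27146\right) - 25718 = \left(8297 + 27146\right) - 25718 = 35443 - 25718 = 9725$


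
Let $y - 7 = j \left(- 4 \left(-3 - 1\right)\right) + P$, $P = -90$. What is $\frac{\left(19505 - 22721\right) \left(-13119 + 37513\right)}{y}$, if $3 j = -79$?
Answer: $\frac{235353312}{1513} \approx 1.5555 \cdot 10^{5}$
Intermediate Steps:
$j = - \frac{79}{3}$ ($j = \frac{1}{3} \left(-79\right) = - \frac{79}{3} \approx -26.333$)
$y = - \frac{1513}{3}$ ($y = 7 - \left(90 + \frac{79 \left(- 4 \left(-3 - 1\right)\right)}{3}\right) = 7 - \left(90 + \frac{79 \left(\left(-4\right) \left(-4\right)\right)}{3}\right) = 7 - \frac{1534}{3} = - \frac{1513}{3} \approx -504.33$)
$\frac{\left(19505 - 22721\right) \left(-13119 + 37513\right)}{y} = \frac{\left(19505 - 22721\right) \left(-13119 + 37513\right)}{- \frac{1513}{3}} = \left(-3216\right) 24394 \left(- \frac{3}{1513}\right) = \left(-78451104\right) \left(- \frac{3}{1513}\right) = \frac{235353312}{1513}$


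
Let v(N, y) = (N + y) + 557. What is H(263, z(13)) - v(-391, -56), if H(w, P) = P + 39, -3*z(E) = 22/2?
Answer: -224/3 ≈ -74.667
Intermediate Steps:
z(E) = -11/3 (z(E) = -22/(3*2) = -⅓*11 = -11/3)
H(w, P) = 39 + P
v(N, y) = 557 + N + y
H(263, z(13)) - v(-391, -56) = (39 - 11/3) - (557 - 391 - 56) = 106/3 - 1*110 = 106/3 - 110 = -224/3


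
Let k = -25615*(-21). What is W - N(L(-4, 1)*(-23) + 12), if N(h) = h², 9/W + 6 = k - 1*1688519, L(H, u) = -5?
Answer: -18558188699/1150610 ≈ -16129.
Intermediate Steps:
k = 537915
W = -9/1150610 (W = 9/(-6 + (537915 - 1*1688519)) = 9/(-6 + (537915 - 1688519)) = 9/(-6 - 1150604) = 9/(-1150610) = 9*(-1/1150610) = -9/1150610 ≈ -7.8219e-6)
W - N(L(-4, 1)*(-23) + 12) = -9/1150610 - (-5*(-23) + 12)² = -9/1150610 - (115 + 12)² = -9/1150610 - 1*127² = -9/1150610 - 1*16129 = -9/1150610 - 16129 = -18558188699/1150610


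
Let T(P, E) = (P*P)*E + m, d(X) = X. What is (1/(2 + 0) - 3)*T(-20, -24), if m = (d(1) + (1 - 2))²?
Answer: 24000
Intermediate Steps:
m = 0 (m = (1 + (1 - 2))² = (1 - 1)² = 0² = 0)
T(P, E) = E*P² (T(P, E) = (P*P)*E + 0 = P²*E + 0 = E*P² + 0 = E*P²)
(1/(2 + 0) - 3)*T(-20, -24) = (1/(2 + 0) - 3)*(-24*(-20)²) = (1/2 - 3)*(-24*400) = (½ - 3)*(-9600) = -5/2*(-9600) = 24000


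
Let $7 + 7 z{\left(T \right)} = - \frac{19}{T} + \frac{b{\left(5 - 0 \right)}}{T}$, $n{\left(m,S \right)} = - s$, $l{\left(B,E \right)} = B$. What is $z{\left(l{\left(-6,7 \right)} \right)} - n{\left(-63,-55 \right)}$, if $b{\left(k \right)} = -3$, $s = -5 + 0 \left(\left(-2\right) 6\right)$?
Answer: $- \frac{115}{21} \approx -5.4762$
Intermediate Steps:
$s = -5$ ($s = -5 + 0 \left(-12\right) = -5 + 0 = -5$)
$n{\left(m,S \right)} = 5$ ($n{\left(m,S \right)} = \left(-1\right) \left(-5\right) = 5$)
$z{\left(T \right)} = -1 - \frac{22}{7 T}$ ($z{\left(T \right)} = -1 + \frac{- \frac{19}{T} - \frac{3}{T}}{7} = -1 + \frac{\left(-22\right) \frac{1}{T}}{7} = -1 - \frac{22}{7 T}$)
$z{\left(l{\left(-6,7 \right)} \right)} - n{\left(-63,-55 \right)} = \frac{- \frac{22}{7} - -6}{-6} - 5 = - \frac{- \frac{22}{7} + 6}{6} - 5 = \left(- \frac{1}{6}\right) \frac{20}{7} - 5 = - \frac{10}{21} - 5 = - \frac{115}{21}$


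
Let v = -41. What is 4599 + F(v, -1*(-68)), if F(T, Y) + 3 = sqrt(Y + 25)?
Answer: 4596 + sqrt(93) ≈ 4605.6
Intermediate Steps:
F(T, Y) = -3 + sqrt(25 + Y) (F(T, Y) = -3 + sqrt(Y + 25) = -3 + sqrt(25 + Y))
4599 + F(v, -1*(-68)) = 4599 + (-3 + sqrt(25 - 1*(-68))) = 4599 + (-3 + sqrt(25 + 68)) = 4599 + (-3 + sqrt(93)) = 4596 + sqrt(93)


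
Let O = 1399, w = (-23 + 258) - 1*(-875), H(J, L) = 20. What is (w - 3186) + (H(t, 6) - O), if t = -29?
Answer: -3455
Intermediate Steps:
w = 1110 (w = 235 + 875 = 1110)
(w - 3186) + (H(t, 6) - O) = (1110 - 3186) + (20 - 1*1399) = -2076 + (20 - 1399) = -2076 - 1379 = -3455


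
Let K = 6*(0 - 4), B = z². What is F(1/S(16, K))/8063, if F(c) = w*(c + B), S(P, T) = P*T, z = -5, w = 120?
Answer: 47995/129008 ≈ 0.37203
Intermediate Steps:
B = 25 (B = (-5)² = 25)
K = -24 (K = 6*(-4) = -24)
F(c) = 3000 + 120*c (F(c) = 120*(c + 25) = 120*(25 + c) = 3000 + 120*c)
F(1/S(16, K))/8063 = (3000 + 120/((16*(-24))))/8063 = (3000 + 120/(-384))*(1/8063) = (3000 + 120*(-1/384))*(1/8063) = (3000 - 5/16)*(1/8063) = (47995/16)*(1/8063) = 47995/129008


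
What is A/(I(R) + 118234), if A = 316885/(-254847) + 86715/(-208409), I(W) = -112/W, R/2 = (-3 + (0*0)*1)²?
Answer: -26442223071/1883808606083105 ≈ -1.4037e-5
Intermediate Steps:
R = 18 (R = 2*(-3 + (0*0)*1)² = 2*(-3 + 0*1)² = 2*(-3 + 0)² = 2*(-3)² = 2*9 = 18)
A = -88140743570/53112408423 (A = 316885*(-1/254847) + 86715*(-1/208409) = -316885/254847 - 86715/208409 = -88140743570/53112408423 ≈ -1.6595)
A/(I(R) + 118234) = -88140743570/(53112408423*(-112/18 + 118234)) = -88140743570/(53112408423*(-112*1/18 + 118234)) = -88140743570/(53112408423*(-56/9 + 118234)) = -88140743570/(53112408423*1064050/9) = -88140743570/53112408423*9/1064050 = -26442223071/1883808606083105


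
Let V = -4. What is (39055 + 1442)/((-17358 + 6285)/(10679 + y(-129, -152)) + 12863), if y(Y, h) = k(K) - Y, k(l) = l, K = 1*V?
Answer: 437529588/138960779 ≈ 3.1486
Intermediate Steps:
K = -4 (K = 1*(-4) = -4)
y(Y, h) = -4 - Y
(39055 + 1442)/((-17358 + 6285)/(10679 + y(-129, -152)) + 12863) = (39055 + 1442)/((-17358 + 6285)/(10679 + (-4 - 1*(-129))) + 12863) = 40497/(-11073/(10679 + (-4 + 129)) + 12863) = 40497/(-11073/(10679 + 125) + 12863) = 40497/(-11073/10804 + 12863) = 40497/(138960779/10804) = 40497*(10804/138960779) = 437529588/138960779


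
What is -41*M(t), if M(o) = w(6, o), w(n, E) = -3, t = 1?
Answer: 123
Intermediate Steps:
M(o) = -3
-41*M(t) = -41*(-3) = 123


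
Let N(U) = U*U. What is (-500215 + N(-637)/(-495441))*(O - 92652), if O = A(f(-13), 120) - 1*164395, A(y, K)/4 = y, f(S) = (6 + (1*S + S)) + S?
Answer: 63736009484267536/495441 ≈ 1.2864e+11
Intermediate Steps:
f(S) = 6 + 3*S (f(S) = (6 + (S + S)) + S = (6 + 2*S) + S = 6 + 3*S)
A(y, K) = 4*y
N(U) = U**2
O = -164527 (O = 4*(6 + 3*(-13)) - 1*164395 = 4*(6 - 39) - 164395 = 4*(-33) - 164395 = -132 - 164395 = -164527)
(-500215 + N(-637)/(-495441))*(O - 92652) = (-500215 + (-637)**2/(-495441))*(-164527 - 92652) = (-500215 + 405769*(-1/495441))*(-257179) = (-500215 - 405769/495441)*(-257179) = -247827425584/495441*(-257179) = 63736009484267536/495441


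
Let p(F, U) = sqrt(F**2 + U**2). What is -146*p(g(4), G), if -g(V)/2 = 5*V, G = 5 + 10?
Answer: -730*sqrt(73) ≈ -6237.1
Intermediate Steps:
G = 15
g(V) = -10*V
-146*p(g(4), G) = -146*sqrt((-10*4)**2 + 15**2) = -146*sqrt((-40)**2 + 225) = -146*sqrt(1600 + 225) = -730*sqrt(73)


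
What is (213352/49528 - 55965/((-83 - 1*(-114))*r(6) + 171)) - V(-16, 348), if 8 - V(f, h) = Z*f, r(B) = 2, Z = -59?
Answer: 1009917370/1442503 ≈ 700.11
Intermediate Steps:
V(f, h) = 8 + 59*f (V(f, h) = 8 - (-59)*f = 8 + 59*f)
(213352/49528 - 55965/((-83 - 1*(-114))*r(6) + 171)) - V(-16, 348) = (213352/49528 - 55965/((-83 - 1*(-114))*2 + 171)) - (8 + 59*(-16)) = (213352*(1/49528) - 55965/((-83 + 114)*2 + 171)) - (8 - 944) = (26669/6191 - 55965/(31*2 + 171)) - 1*(-936) = (26669/6191 - 55965/(62 + 171)) + 936 = (26669/6191 - 55965/233) + 936 = -340265438/1442503 + 936 = 1009917370/1442503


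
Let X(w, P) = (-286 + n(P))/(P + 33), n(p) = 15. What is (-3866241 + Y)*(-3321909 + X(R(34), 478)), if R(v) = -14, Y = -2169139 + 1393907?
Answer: 7878880784069210/511 ≈ 1.5419e+13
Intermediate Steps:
Y = -775232
X(w, P) = -271/(33 + P) (X(w, P) = (-286 + 15)/(P + 33) = -271/(33 + P))
(-3866241 + Y)*(-3321909 + X(R(34), 478)) = (-3866241 - 775232)*(-3321909 - 271/(33 + 478)) = -4641473*(-3321909 - 271/511) = -4641473*(-1697495770/511) = 7878880784069210/511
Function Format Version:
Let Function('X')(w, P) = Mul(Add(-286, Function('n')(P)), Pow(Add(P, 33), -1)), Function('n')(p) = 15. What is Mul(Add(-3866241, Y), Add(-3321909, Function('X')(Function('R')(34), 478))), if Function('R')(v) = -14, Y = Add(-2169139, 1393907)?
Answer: Rational(7878880784069210, 511) ≈ 1.5419e+13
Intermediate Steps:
Y = -775232
Function('X')(w, P) = Mul(-271, Pow(Add(33, P), -1)) (Function('X')(w, P) = Mul(Add(-286, 15), Pow(Add(P, 33), -1)) = Mul(-271, Pow(Add(33, P), -1)))
Mul(Add(-3866241, Y), Add(-3321909, Function('X')(Function('R')(34), 478))) = Mul(Add(-3866241, -775232), Add(-3321909, Mul(-271, Pow(Add(33, 478), -1)))) = Mul(-4641473, Add(-3321909, Mul(-271, Pow(511, -1)))) = Mul(-4641473, Add(-3321909, Mul(-271, Rational(1, 511)))) = Mul(-4641473, Add(-3321909, Rational(-271, 511))) = Mul(-4641473, Rational(-1697495770, 511)) = Rational(7878880784069210, 511)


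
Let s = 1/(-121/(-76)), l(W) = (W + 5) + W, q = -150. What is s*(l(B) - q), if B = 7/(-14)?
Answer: 1064/11 ≈ 96.727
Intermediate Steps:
B = -1/2 (B = 7*(-1/14) = -1/2 ≈ -0.50000)
l(W) = 5 + 2*W (l(W) = (5 + W) + W = 5 + 2*W)
s = 76/121 (s = 1/(-121*(-1/76)) = 1/(121/76) = 76/121 ≈ 0.62810)
s*(l(B) - q) = 76*((5 + 2*(-1/2)) - 1*(-150))/121 = 76*((5 - 1) + 150)/121 = 76*(4 + 150)/121 = (76/121)*154 = 1064/11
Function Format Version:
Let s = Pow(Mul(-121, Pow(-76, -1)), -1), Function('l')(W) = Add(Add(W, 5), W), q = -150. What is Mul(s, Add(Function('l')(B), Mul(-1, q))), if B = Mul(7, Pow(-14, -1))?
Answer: Rational(1064, 11) ≈ 96.727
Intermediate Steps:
B = Rational(-1, 2) (B = Mul(7, Rational(-1, 14)) = Rational(-1, 2) ≈ -0.50000)
Function('l')(W) = Add(5, Mul(2, W)) (Function('l')(W) = Add(Add(5, W), W) = Add(5, Mul(2, W)))
s = Rational(76, 121) (s = Pow(Mul(-121, Rational(-1, 76)), -1) = Pow(Rational(121, 76), -1) = Rational(76, 121) ≈ 0.62810)
Mul(s, Add(Function('l')(B), Mul(-1, q))) = Mul(Rational(76, 121), Add(Add(5, Mul(2, Rational(-1, 2))), Mul(-1, -150))) = Mul(Rational(76, 121), Add(Add(5, -1), 150)) = Mul(Rational(76, 121), Add(4, 150)) = Mul(Rational(76, 121), 154) = Rational(1064, 11)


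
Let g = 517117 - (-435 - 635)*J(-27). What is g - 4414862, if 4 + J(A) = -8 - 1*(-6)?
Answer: -3904165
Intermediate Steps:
J(A) = -6 (J(A) = -4 + (-8 - 1*(-6)) = -4 + (-8 + 6) = -4 - 2 = -6)
g = 510697 (g = 517117 - (-435 - 635)*(-6) = 517117 - (-1070)*(-6) = 517117 - 1*6420 = 517117 - 6420 = 510697)
g - 4414862 = 510697 - 4414862 = -3904165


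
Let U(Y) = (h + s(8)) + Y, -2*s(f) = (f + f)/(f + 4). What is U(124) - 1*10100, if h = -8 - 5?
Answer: -29969/3 ≈ -9989.7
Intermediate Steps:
s(f) = -f/(4 + f) (s(f) = -(f + f)/(2*(f + 4)) = -2*f/(2*(4 + f)) = -f/(4 + f))
h = -13
U(Y) = -41/3 + Y (U(Y) = (-13 - 1*8/(4 + 8)) + Y = (-13 - 1*8/12) + Y = (-13 - 1*8*1/12) + Y = (-13 - ⅔) + Y = -41/3 + Y)
U(124) - 1*10100 = (-41/3 + 124) - 1*10100 = 331/3 - 10100 = -29969/3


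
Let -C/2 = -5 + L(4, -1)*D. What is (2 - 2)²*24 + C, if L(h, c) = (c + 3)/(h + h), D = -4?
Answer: 12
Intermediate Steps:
L(h, c) = (3 + c)/(2*h) (L(h, c) = (3 + c)/((2*h)) = (3 + c)*(1/(2*h)) = (3 + c)/(2*h))
C = 12 (C = -2*(-5 + ((½)*(3 - 1)/4)*(-4)) = -2*(-5 + ((½)*(¼)*2)*(-4)) = -2*(-5 + (¼)*(-4)) = -2*(-5 - 1) = -2*(-6) = 12)
(2 - 2)²*24 + C = (2 - 2)²*24 + 12 = 0²*24 + 12 = 0*24 + 12 = 0 + 12 = 12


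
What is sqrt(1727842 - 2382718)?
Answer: 6*I*sqrt(18191) ≈ 809.24*I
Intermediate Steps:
sqrt(1727842 - 2382718) = sqrt(-654876) = 6*I*sqrt(18191)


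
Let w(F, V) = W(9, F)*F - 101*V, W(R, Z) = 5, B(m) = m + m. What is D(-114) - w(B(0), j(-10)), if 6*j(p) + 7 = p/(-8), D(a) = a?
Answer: -5059/24 ≈ -210.79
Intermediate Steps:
B(m) = 2*m
j(p) = -7/6 - p/48 (j(p) = -7/6 + (p/(-8))/6 = -7/6 + (p*(-1/8))/6 = -7/6 + (-p/8)/6 = -7/6 - p/48)
w(F, V) = -101*V + 5*F (w(F, V) = 5*F - 101*V = -101*V + 5*F)
D(-114) - w(B(0), j(-10)) = -114 - (-101*(-7/6 - 1/48*(-10)) + 5*(2*0)) = -114 - (-101*(-7/6 + 5/24) + 5*0) = -114 - (-101*(-23/24) + 0) = -114 - (2323/24 + 0) = -114 - 1*2323/24 = -114 - 2323/24 = -5059/24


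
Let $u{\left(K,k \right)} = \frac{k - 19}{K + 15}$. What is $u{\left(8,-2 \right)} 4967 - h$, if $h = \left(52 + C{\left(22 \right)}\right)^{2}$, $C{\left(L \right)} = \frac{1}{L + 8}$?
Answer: $- \frac{149920883}{20700} \approx -7242.6$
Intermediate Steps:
$C{\left(L \right)} = \frac{1}{8 + L}$
$u{\left(K,k \right)} = \frac{-19 + k}{15 + K}$
$h = \frac{2436721}{900}$ ($h = \left(52 + \frac{1}{8 + 22}\right)^{2} = \left(52 + \frac{1}{30}\right)^{2} = \left(\frac{1561}{30}\right)^{2} = \frac{2436721}{900} \approx 2707.5$)
$u{\left(8,-2 \right)} 4967 - h = \frac{-19 - 2}{15 + 8} \cdot 4967 - \frac{2436721}{900} = \frac{1}{23} \left(-21\right) 4967 - \frac{2436721}{900} = \left(- \frac{21}{23}\right) 4967 - \frac{2436721}{900} = - \frac{104307}{23} - \frac{2436721}{900} = - \frac{149920883}{20700}$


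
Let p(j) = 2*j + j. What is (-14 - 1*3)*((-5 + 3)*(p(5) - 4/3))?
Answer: 1394/3 ≈ 464.67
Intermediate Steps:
p(j) = 3*j
(-14 - 1*3)*((-5 + 3)*(p(5) - 4/3)) = (-14 - 1*3)*((-5 + 3)*(3*5 - 4/3)) = (-14 - 3)*(-2*(15 - 4*⅓)) = -(-34)*(15 - 4/3) = -(-34)*41/3 = -17*(-82/3) = 1394/3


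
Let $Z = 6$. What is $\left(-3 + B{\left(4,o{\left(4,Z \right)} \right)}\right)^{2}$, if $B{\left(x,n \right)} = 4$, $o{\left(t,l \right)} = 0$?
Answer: $1$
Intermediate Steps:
$\left(-3 + B{\left(4,o{\left(4,Z \right)} \right)}\right)^{2} = \left(-3 + 4\right)^{2} = 1^{2} = 1$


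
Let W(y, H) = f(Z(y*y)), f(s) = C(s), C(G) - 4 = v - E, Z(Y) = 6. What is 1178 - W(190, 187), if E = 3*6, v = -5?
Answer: 1197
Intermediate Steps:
E = 18
C(G) = -19 (C(G) = 4 + (-5 - 1*18) = 4 + (-5 - 18) = 4 - 23 = -19)
f(s) = -19
W(y, H) = -19
1178 - W(190, 187) = 1178 - 1*(-19) = 1178 + 19 = 1197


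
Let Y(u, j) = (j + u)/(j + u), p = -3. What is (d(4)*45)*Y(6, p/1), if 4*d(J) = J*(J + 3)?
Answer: 315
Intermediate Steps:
d(J) = J*(3 + J)/4 (d(J) = (J*(J + 3))/4 = (J*(3 + J))/4 = J*(3 + J)/4)
Y(u, j) = 1
(d(4)*45)*Y(6, p/1) = (((¼)*4*(3 + 4))*45)*1 = (((¼)*4*7)*45)*1 = (7*45)*1 = 315*1 = 315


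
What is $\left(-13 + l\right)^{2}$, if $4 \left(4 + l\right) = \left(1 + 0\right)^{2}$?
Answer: $\frac{4489}{16} \approx 280.56$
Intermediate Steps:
$l = - \frac{15}{4}$ ($l = -4 + \frac{\left(1 + 0\right)^{2}}{4} = -4 + \frac{1^{2}}{4} = -4 + \frac{1}{4} \cdot 1 = -4 + \frac{1}{4} = - \frac{15}{4} \approx -3.75$)
$\left(-13 + l\right)^{2} = \left(-13 - \frac{15}{4}\right)^{2} = \left(- \frac{67}{4}\right)^{2} = \frac{4489}{16}$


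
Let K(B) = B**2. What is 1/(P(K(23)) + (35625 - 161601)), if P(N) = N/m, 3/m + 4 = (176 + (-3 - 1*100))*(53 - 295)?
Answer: -1/3241786 ≈ -3.0847e-7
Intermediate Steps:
m = -1/5890 (m = 3/(-4 + (176 + (-3 - 1*100))*(53 - 295)) = 3/(-4 + (176 + (-3 - 100))*(-242)) = 3/(-4 + (176 - 103)*(-242)) = 3/(-4 + 73*(-242)) = 3/(-4 - 17666) = 3/(-17670) = 3*(-1/17670) = -1/5890 ≈ -0.00016978)
P(N) = -5890*N (P(N) = N/(-1/5890) = N*(-5890) = -5890*N)
1/(P(K(23)) + (35625 - 161601)) = 1/(-5890*23**2 + (35625 - 161601)) = 1/(-5890*529 - 125976) = 1/(-3115810 - 125976) = 1/(-3241786) = -1/3241786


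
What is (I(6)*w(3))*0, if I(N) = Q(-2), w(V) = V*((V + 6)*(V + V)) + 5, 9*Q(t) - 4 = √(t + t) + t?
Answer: 0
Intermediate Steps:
Q(t) = 4/9 + t/9 + √2*√t/9 (Q(t) = 4/9 + (√(t + t) + t)/9 = 4/9 + (√(2*t) + t)/9 = 4/9 + (√2*√t + t)/9 = 4/9 + (t + √2*√t)/9 = 4/9 + (t/9 + √2*√t/9) = 4/9 + t/9 + √2*√t/9)
w(V) = 5 + 2*V²*(6 + V) (w(V) = V*((6 + V)*(2*V)) + 5 = V*(2*V*(6 + V)) + 5 = 2*V²*(6 + V) + 5 = 5 + 2*V²*(6 + V))
I(N) = 2/9 + 2*I/9 (I(N) = 4/9 + (⅑)*(-2) + √2*√(-2)/9 = 4/9 - 2/9 + √2*(I*√2)/9 = 4/9 - 2/9 + 2*I/9 = 2/9 + 2*I/9)
(I(6)*w(3))*0 = ((2/9 + 2*I/9)*(5 + 2*3³ + 12*3²))*0 = ((2/9 + 2*I/9)*(5 + 2*27 + 12*9))*0 = ((2/9 + 2*I/9)*(5 + 54 + 108))*0 = ((2/9 + 2*I/9)*167)*0 = (334/9 + 334*I/9)*0 = 0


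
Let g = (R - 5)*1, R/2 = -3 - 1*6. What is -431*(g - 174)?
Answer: 84907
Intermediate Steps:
R = -18 (R = 2*(-3 - 1*6) = 2*(-3 - 6) = 2*(-9) = -18)
g = -23 (g = (-18 - 5)*1 = -23*1 = -23)
-431*(g - 174) = -431*(-23 - 174) = -431*(-197) = 84907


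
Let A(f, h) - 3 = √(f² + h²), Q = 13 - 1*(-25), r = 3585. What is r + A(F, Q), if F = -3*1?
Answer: 3588 + √1453 ≈ 3626.1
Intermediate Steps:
Q = 38 (Q = 13 + 25 = 38)
F = -3
A(f, h) = 3 + √(f² + h²)
r + A(F, Q) = 3585 + (3 + √((-3)² + 38²)) = 3585 + (3 + √(9 + 1444)) = 3585 + (3 + √1453) = 3588 + √1453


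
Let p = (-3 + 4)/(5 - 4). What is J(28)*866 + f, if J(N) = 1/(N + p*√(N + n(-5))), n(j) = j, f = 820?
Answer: 648268/761 - 866*√23/761 ≈ 846.41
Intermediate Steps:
p = 1 (p = 1/1 = 1*1 = 1)
J(N) = 1/(N + √(-5 + N)) (J(N) = 1/(N + 1*√(N - 5)) = 1/(N + 1*√(-5 + N)) = 1/(N + √(-5 + N)))
J(28)*866 + f = 866/(28 + √(-5 + 28)) + 820 = 866/(28 + √23) + 820 = 820 + 866/(28 + √23)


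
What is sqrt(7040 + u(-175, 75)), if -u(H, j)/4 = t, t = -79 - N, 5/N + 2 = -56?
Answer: sqrt(6186106)/29 ≈ 85.765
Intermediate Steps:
N = -5/58 (N = 5/(-2 - 56) = 5/(-58) = 5*(-1/58) = -5/58 ≈ -0.086207)
t = -4577/58 (t = -79 - 1*(-5/58) = -79 + 5/58 = -4577/58 ≈ -78.914)
u(H, j) = 9154/29 (u(H, j) = -4*(-4577/58) = 9154/29)
sqrt(7040 + u(-175, 75)) = sqrt(7040 + 9154/29) = sqrt(213314/29) = sqrt(6186106)/29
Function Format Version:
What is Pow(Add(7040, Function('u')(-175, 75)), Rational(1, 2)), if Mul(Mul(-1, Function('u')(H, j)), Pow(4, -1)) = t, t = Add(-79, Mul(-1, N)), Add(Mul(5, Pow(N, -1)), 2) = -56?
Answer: Mul(Rational(1, 29), Pow(6186106, Rational(1, 2))) ≈ 85.765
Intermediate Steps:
N = Rational(-5, 58) (N = Mul(5, Pow(Add(-2, -56), -1)) = Mul(5, Pow(-58, -1)) = Mul(5, Rational(-1, 58)) = Rational(-5, 58) ≈ -0.086207)
t = Rational(-4577, 58) (t = Add(-79, Mul(-1, Rational(-5, 58))) = Add(-79, Rational(5, 58)) = Rational(-4577, 58) ≈ -78.914)
Function('u')(H, j) = Rational(9154, 29) (Function('u')(H, j) = Mul(-4, Rational(-4577, 58)) = Rational(9154, 29))
Pow(Add(7040, Function('u')(-175, 75)), Rational(1, 2)) = Pow(Add(7040, Rational(9154, 29)), Rational(1, 2)) = Pow(Rational(213314, 29), Rational(1, 2)) = Mul(Rational(1, 29), Pow(6186106, Rational(1, 2)))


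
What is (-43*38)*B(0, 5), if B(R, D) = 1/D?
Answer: -1634/5 ≈ -326.80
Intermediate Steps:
(-43*38)*B(0, 5) = -43*38/5 = -1634*1/5 = -1634/5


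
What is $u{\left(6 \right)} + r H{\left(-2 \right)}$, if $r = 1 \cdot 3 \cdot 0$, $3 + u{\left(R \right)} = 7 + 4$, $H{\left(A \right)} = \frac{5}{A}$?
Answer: $8$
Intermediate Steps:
$u{\left(R \right)} = 8$ ($u{\left(R \right)} = -3 + \left(7 + 4\right) = -3 + 11 = 8$)
$r = 0$ ($r = 3 \cdot 0 = 0$)
$u{\left(6 \right)} + r H{\left(-2 \right)} = 8 + 0 \frac{5}{-2} = 8 + 0 \cdot 5 \left(- \frac{1}{2}\right) = 8 + 0 \left(- \frac{5}{2}\right) = 8 + 0 = 8$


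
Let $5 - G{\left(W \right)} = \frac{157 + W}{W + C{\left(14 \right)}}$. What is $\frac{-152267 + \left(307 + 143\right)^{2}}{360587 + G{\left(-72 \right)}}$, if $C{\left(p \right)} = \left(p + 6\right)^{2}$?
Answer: $\frac{16476424}{118274091} \approx 0.13931$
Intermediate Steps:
$C{\left(p \right)} = \left(6 + p\right)^{2}$
$G{\left(W \right)} = 5 - \frac{157 + W}{400 + W}$ ($G{\left(W \right)} = 5 - \frac{157 + W}{W + \left(6 + 14\right)^{2}} = 5 - \frac{157 + W}{W + 20^{2}} = 5 - \frac{157 + W}{W + 400} = 5 - \frac{157 + W}{400 + W}$)
$\frac{-152267 + \left(307 + 143\right)^{2}}{360587 + G{\left(-72 \right)}} = \frac{-152267 + \left(307 + 143\right)^{2}}{360587 + \frac{1843 + 4 \left(-72\right)}{400 - 72}} = \frac{-152267 + 450^{2}}{360587 + \frac{1843 - 288}{328}} = \frac{-152267 + 202500}{360587 + \frac{1}{328} \cdot 1555} = \frac{50233}{360587 + \frac{1555}{328}} = \frac{50233}{\frac{118274091}{328}} = 50233 \cdot \frac{328}{118274091} = \frac{16476424}{118274091}$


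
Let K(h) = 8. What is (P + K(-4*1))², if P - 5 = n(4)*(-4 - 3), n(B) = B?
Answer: 225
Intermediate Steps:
P = -23 (P = 5 + 4*(-4 - 3) = 5 + 4*(-7) = 5 - 28 = -23)
(P + K(-4*1))² = (-23 + 8)² = (-15)² = 225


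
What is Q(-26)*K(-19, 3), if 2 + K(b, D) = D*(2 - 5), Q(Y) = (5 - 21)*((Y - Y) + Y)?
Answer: -4576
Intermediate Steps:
Q(Y) = -16*Y (Q(Y) = -16*(0 + Y) = -16*Y)
K(b, D) = -2 - 3*D (K(b, D) = -2 + D*(2 - 5) = -2 + D*(-3) = -2 - 3*D)
Q(-26)*K(-19, 3) = (-16*(-26))*(-2 - 3*3) = 416*(-2 - 9) = 416*(-11) = -4576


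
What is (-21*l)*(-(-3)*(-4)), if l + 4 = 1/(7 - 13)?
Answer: -1050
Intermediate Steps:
l = -25/6 (l = -4 + 1/(7 - 13) = -4 + 1/(-6) = -4 - ⅙ = -25/6 ≈ -4.1667)
(-21*l)*(-(-3)*(-4)) = (-21*(-25/6))*(-(-3)*(-4)) = 175*(-1*12)/2 = (175/2)*(-12) = -1050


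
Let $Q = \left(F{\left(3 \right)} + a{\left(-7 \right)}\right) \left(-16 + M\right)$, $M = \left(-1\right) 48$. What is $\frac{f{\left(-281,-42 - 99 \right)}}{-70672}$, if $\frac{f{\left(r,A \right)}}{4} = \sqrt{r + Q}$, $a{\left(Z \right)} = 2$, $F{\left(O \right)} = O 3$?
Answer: $- \frac{i \sqrt{985}}{17668} \approx - 0.0017764 i$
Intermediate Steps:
$M = -48$
$F{\left(O \right)} = 3 O$
$Q = -704$ ($Q = \left(3 \cdot 3 + 2\right) \left(-16 - 48\right) = \left(9 + 2\right) \left(-64\right) = 11 \left(-64\right) = -704$)
$f{\left(r,A \right)} = 4 \sqrt{-704 + r}$ ($f{\left(r,A \right)} = 4 \sqrt{r - 704} = 4 \sqrt{-704 + r}$)
$\frac{f{\left(-281,-42 - 99 \right)}}{-70672} = \frac{4 \sqrt{-704 - 281}}{-70672} = 4 \sqrt{-985} \left(- \frac{1}{70672}\right) = 4 i \sqrt{985} \left(- \frac{1}{70672}\right) = - \frac{i \sqrt{985}}{17668}$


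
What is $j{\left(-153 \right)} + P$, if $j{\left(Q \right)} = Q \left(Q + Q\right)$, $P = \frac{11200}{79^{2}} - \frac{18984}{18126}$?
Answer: $\frac{882723516574}{18854061} \approx 46819.0$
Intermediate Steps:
$P = \frac{14088676}{18854061}$ ($P = \frac{11200}{6241} - \frac{3164}{3021} = \frac{14088676}{18854061} \approx 0.74725$)
$j{\left(Q \right)} = 2 Q^{2}$ ($j{\left(Q \right)} = Q 2 Q = 2 Q^{2}$)
$j{\left(-153 \right)} + P = 2 \left(-153\right)^{2} + \frac{14088676}{18854061} = 2 \cdot 23409 + \frac{14088676}{18854061} = 46818 + \frac{14088676}{18854061} = \frac{882723516574}{18854061}$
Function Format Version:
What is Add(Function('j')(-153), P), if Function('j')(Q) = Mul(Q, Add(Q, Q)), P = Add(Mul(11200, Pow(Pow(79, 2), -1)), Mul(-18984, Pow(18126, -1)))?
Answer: Rational(882723516574, 18854061) ≈ 46819.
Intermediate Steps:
P = Rational(14088676, 18854061) (P = Add(Mul(11200, Pow(6241, -1)), Mul(-18984, Rational(1, 18126))) = Add(Mul(11200, Rational(1, 6241)), Rational(-3164, 3021)) = Add(Rational(11200, 6241), Rational(-3164, 3021)) = Rational(14088676, 18854061) ≈ 0.74725)
Function('j')(Q) = Mul(2, Pow(Q, 2)) (Function('j')(Q) = Mul(Q, Mul(2, Q)) = Mul(2, Pow(Q, 2)))
Add(Function('j')(-153), P) = Add(Mul(2, Pow(-153, 2)), Rational(14088676, 18854061)) = Add(Mul(2, 23409), Rational(14088676, 18854061)) = Add(46818, Rational(14088676, 18854061)) = Rational(882723516574, 18854061)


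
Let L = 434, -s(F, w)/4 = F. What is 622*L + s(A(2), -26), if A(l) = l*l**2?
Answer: 269916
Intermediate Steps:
A(l) = l**3
s(F, w) = -4*F
622*L + s(A(2), -26) = 622*434 - 4*2**3 = 269948 - 4*8 = 269948 - 32 = 269916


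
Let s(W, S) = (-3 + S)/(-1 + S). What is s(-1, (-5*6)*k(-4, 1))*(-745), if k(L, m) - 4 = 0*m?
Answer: -91635/121 ≈ -757.31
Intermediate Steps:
k(L, m) = 4 (k(L, m) = 4 + 0*m = 4 + 0 = 4)
s(W, S) = (-3 + S)/(-1 + S)
s(-1, (-5*6)*k(-4, 1))*(-745) = ((-3 - 5*6*4)/(-1 - 5*6*4))*(-745) = ((-3 - 30*4)/(-1 - 30*4))*(-745) = ((-3 - 120)/(-1 - 120))*(-745) = (-123/(-121))*(-745) = -1/121*(-123)*(-745) = (123/121)*(-745) = -91635/121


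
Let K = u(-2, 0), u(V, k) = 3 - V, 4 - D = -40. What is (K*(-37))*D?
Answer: -8140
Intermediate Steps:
D = 44 (D = 4 - 1*(-40) = 4 + 40 = 44)
K = 5 (K = 3 - 1*(-2) = 3 + 2 = 5)
(K*(-37))*D = (5*(-37))*44 = -185*44 = -8140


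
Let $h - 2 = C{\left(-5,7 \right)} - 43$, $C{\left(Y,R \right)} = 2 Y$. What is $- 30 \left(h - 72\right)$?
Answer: $3690$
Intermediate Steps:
$h = -51$ ($h = 2 + \left(2 \left(-5\right) - 43\right) = 2 - 53 = -51$)
$- 30 \left(h - 72\right) = - 30 \left(-51 - 72\right) = \left(-30\right) \left(-123\right) = 3690$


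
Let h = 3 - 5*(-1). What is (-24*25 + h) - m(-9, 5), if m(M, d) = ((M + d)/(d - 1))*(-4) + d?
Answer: -601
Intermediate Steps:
m(M, d) = d - 4*(M + d)/(-1 + d) (m(M, d) = ((M + d)/(-1 + d))*(-4) + d = -4*(M + d)/(-1 + d) + d = d - 4*(M + d)/(-1 + d))
h = 8 (h = 3 + 5 = 8)
(-24*25 + h) - m(-9, 5) = (-24*25 + 8) - (5² - 5*5 - 4*(-9))/(-1 + 5) = (-600 + 8) - (25 - 25 + 36)/4 = -592 - 36/4 = -592 - 1*9 = -592 - 9 = -601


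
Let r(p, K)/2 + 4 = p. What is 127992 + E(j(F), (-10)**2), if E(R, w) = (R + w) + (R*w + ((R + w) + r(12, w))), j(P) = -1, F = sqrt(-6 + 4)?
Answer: 128106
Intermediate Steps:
r(p, K) = -8 + 2*p
F = I*sqrt(2) (F = sqrt(-2) = I*sqrt(2) ≈ 1.4142*I)
E(R, w) = 16 + 2*R + 2*w + R*w (E(R, w) = (R + w) + (R*w + ((R + w) + (-8 + 2*12))) = (R + w) + (R*w + ((R + w) + (-8 + 24))) = (R + w) + (R*w + ((R + w) + 16)) = (R + w) + (R*w + (16 + R + w)) = (R + w) + (16 + R + w + R*w) = 16 + 2*R + 2*w + R*w)
127992 + E(j(F), (-10)**2) = 127992 + (16 + 2*(-1) + 2*(-10)**2 - 1*(-10)**2) = 127992 + (16 - 2 + 2*100 - 1*100) = 127992 + (16 - 2 + 200 - 100) = 127992 + 114 = 128106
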